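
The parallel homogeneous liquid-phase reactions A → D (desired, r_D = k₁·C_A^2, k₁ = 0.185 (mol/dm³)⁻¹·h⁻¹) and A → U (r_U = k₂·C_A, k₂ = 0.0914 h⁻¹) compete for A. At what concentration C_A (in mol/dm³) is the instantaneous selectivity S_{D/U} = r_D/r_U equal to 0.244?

0.121 mol/dm³

S_{D/U} = (k₁/k₂)·C_A ⇒ C_A = S·k₂/k₁.
= 0.244×0.0914/0.185 = 0.121 mol/dm³.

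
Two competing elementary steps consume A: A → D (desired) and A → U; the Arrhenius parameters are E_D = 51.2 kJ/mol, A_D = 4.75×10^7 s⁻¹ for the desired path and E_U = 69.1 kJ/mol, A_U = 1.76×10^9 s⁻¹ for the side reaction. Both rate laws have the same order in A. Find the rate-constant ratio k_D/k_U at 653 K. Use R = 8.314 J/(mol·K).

0.730

With equal orders, S_{D/U} = k_D/k_U = (A_D/A_U)·exp[(E_U−E_D)/(RT)].
(E_U−E_D)/(RT) = (69.1−51.2)×10³/(8.314×653) = 17900/5429 = 3.297.
k_D/k_U = (4.75×10^7/1.76×10^9)·exp(3.297) = 0.02699 × 27.03 = 0.730.
Since E_D < E_U, lowering the temperature improves selectivity toward D.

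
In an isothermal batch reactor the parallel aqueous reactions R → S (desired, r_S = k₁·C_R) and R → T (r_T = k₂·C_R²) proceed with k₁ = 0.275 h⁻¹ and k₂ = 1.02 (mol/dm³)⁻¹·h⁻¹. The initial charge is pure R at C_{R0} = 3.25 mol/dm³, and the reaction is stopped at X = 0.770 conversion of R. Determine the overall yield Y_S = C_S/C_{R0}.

0.103

C_R = C_{R0}(1−X) = 0.7475 mol/dm³.
Along a PFR/batch, dC_S/dC_R = −r_S/(r_S+r_T) = −k₁/(k₁+k₂·C_R).
Integrating from C_{R0} to C_R: C_S = (0.275/1.02)·ln[(0.275+1.02·3.25)/(0.275+1.02·0.747)] = 0.2696·ln(3.590/1.037) = 0.3347 mol/dm³.
Y_S = C_S/C_{R0} = 0.3347/3.25 = 0.103.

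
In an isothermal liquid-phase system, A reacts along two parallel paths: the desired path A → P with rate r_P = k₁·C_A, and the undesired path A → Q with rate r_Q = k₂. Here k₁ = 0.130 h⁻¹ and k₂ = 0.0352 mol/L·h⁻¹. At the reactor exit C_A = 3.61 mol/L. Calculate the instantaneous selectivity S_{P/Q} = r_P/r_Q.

13.3

S_{P/Q} = r_P/r_Q = (k₁·C_A)/(k₂) = (k₁/k₂)·C_A.
= (0.130×3.610) / (0.0352) = 0.4693/0.03520 = 13.3.
Since the desired path is higher order in A, keeping C_A high (PFR or concentrated feed) favours P.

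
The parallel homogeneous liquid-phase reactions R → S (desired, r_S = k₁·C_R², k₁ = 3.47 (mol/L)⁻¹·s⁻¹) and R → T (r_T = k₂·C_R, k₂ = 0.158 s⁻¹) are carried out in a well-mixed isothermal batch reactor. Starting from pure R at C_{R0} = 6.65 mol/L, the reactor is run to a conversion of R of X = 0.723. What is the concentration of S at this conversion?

4.75 mol/L

C_R = C_{R0}(1−X) = 1.842 mol/L.
Along a PFR/batch, dC_T/dC_R = −r_T/(r_S+r_T) = −k₂/(k₂+k₁·C_R).
Integrating from C_{R0} to C_R: C_T = (0.158/3.47)·ln[(0.158+3.47·6.65)/(0.158+3.47·1.84)] = 0.04553·ln(23.23/6.550) = 0.05765 mol/L.
Then C_S = (C_{R0}−C_R) − C_T = 4.808 − 0.05765 = 4.750 mol/L.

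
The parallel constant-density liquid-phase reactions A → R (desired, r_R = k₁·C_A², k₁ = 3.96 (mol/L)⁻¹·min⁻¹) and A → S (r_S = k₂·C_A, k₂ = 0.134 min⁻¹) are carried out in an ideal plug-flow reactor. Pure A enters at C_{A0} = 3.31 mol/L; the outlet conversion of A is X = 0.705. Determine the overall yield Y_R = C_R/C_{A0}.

C_A = C_{A0}(1−X) = 0.9765 mol/L.
Along a PFR/batch, dC_S/dC_A = −r_S/(r_R+r_S) = −k₂/(k₂+k₁·C_A).
Integrating from C_{A0} to C_A: C_S = (0.134/3.96)·ln[(0.134+3.96·3.31)/(0.134+3.96·0.976)] = 0.03384·ln(13.24/4.001) = 0.04050 mol/L.
Then C_R = (C_{A0}−C_A) − C_S = 2.334 − 0.04050 = 2.293 mol/L.
Y_R = C_R/C_{A0} = 2.293/3.31 = 0.693.

0.693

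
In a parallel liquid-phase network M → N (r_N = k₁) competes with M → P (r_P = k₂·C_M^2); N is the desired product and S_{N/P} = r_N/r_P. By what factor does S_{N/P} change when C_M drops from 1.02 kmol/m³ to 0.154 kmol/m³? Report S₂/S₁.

S_{N/P} = (k₁/k₂)·C_M^-2, so S₂/S₁ = (C_{M,2}/C_{M,1})^-2.
= (0.154/1.02)^(-2) = (0.1510)^(-2) = 43.9.
Selectivity toward N rises as C_M falls — low-concentration operation is favoured.

43.9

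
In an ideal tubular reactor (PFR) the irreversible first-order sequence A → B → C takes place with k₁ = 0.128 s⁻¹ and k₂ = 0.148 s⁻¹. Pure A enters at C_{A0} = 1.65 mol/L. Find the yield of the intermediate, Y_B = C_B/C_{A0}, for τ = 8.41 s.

0.338

Solving the coupled first-order balances gives C_B(τ) = [k₁/(k₂−k₁)]·C_{A0}·(e^(−k₁τ) − e^(−k₂τ)).
e^(−k₁τ) = e^(−0.128×8.41) = e^(−1.076) = 0.3408; e^(−k₂τ) = e^(−1.245) = 0.2880.
C_B = 0.128×1.65/(0.148−0.128) × (0.3408−0.2880) = 10.56×0.05276 = 0.5571 mol/L.
Y_B = C_B/C_{A0} = 0.5571/1.65 = 0.338.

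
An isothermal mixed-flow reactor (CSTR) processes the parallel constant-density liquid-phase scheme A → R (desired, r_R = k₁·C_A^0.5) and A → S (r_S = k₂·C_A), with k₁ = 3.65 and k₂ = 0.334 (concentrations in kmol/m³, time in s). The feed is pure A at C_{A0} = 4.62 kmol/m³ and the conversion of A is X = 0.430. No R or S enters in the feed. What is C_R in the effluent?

1.73 kmol/m³

Exit C_A = C_{A0}(1−X) = 4.62×0.570 = 2.633 kmol/m³.
A CSTR operates uniformly at the exit composition, giving r_R = 5.923 and r_S = 0.8796 (each k·C_A^n at C_A = 2.633).
Fraction of consumed A going to R: r_R/(r_R+r_S) = 0.8707.
C_R = 0.8707·C_{A0}·X = 0.8707×4.62×0.430 = 1.73 kmol/m³.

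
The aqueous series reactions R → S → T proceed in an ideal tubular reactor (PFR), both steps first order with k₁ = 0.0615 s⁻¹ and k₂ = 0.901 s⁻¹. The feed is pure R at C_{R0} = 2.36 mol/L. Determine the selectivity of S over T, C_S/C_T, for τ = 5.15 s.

The intermediate concentration in a first-order A→B→C sequence is C_S = k₁C_{R0}(e^(−k₁τ) − e^(−k₂τ))/(k₂−k₁).
e^(−k₁τ) = e^(−0.0615×5.15) = e^(−0.3167) = 0.7285; e^(−k₂τ) = e^(−4.640) = 0.009656.
C_S = 0.0615×2.36/(0.901−0.0615) × (0.7285−0.009656) = 0.1729×0.7189 = 0.1243 mol/L.
C_R = C_{R0}e^(−k₁τ) = 1.719 mol/L, so C_T = C_{R0}−C_R−C_S = 0.5164 mol/L; C_S/C_T = 0.241.

0.241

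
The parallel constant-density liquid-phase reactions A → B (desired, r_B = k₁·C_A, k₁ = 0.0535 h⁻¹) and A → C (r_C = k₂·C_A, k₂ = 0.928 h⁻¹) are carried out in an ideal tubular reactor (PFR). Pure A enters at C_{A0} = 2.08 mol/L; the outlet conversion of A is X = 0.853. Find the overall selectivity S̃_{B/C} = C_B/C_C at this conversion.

C_A = C_{A0}(1−X) = 0.3058 mol/L.
Both paths are first order in A, so the instantaneous fraction to B is constant: dC_B/d(−C_A) = k₁/(k₁+k₂) = 0.05451.
C_B = 0.05451·(C_{A0}−C_A) = 0.05451×1.774 = 0.0967 mol/L.
C_C = (C_{A0}−C_A)−C_B = 1.678 mol/L; S̃_{B/C} = 0.09671/1.678 = 0.0577.

0.0577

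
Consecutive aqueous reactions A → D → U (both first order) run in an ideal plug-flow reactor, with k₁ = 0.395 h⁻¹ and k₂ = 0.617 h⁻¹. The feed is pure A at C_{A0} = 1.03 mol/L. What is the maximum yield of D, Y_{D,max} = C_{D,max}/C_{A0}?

0.290

For a first-order series the maximum intermediate yield is C_{D,max}/C_{A0} = (k₁/k₂)^[k₂/(k₂−k₁)].
= (0.395/0.617)^(0.617/(0.617−0.395)) = (0.6402)^(2.779) = 0.2895.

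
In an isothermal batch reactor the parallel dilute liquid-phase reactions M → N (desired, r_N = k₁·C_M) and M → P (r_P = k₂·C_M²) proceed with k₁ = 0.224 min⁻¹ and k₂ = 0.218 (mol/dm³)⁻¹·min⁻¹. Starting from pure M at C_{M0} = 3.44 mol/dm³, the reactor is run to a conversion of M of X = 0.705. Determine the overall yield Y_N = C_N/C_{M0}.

0.234

C_M = C_{M0}(1−X) = 1.015 mol/dm³.
Along a PFR/batch, dC_N/dC_M = −r_N/(r_N+r_P) = −k₁/(k₁+k₂·C_M).
Integrating from C_{M0} to C_M: C_N = (0.224/0.218)·ln[(0.224+0.218·3.44)/(0.224+0.218·1.01)] = 1.028·ln(0.9739/0.4452) = 0.8043 mol/dm³.
Y_N = C_N/C_{M0} = 0.8043/3.44 = 0.234.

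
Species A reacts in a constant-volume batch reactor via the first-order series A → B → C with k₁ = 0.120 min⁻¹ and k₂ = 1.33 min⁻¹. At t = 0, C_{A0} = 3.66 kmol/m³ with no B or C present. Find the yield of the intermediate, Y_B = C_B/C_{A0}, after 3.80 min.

0.0622

Solving the coupled first-order balances gives C_B(t) = [k₁/(k₂−k₁)]·C_{A0}·(e^(−k₁t) − e^(−k₂t)).
e^(−k₁t) = e^(−0.120×3.80) = e^(−0.4560) = 0.6338; e^(−k₂t) = e^(−5.054) = 0.006384.
C_B = 0.120×3.66/(1.33−0.120) × (0.6338−0.006384) = 0.3630×0.6274 = 0.2277 kmol/m³.
Y_B = C_B/C_{A0} = 0.2277/3.66 = 0.0622.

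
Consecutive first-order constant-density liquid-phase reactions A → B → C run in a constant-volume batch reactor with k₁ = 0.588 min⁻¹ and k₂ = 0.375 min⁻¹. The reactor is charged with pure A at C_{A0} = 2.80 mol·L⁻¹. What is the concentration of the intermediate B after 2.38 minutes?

Solving the coupled first-order balances gives C_B(t) = [k₁/(k₂−k₁)]·C_{A0}·(e^(−k₁t) − e^(−k₂t)).
e^(−k₁t) = e^(−0.588×2.38) = e^(−1.399) = 0.2467; e^(−k₂t) = e^(−0.8925) = 0.4096.
C_B = 0.588×2.80/(0.375−0.588) × (0.2467−0.4096) = (-7.730)×(-0.1629) = 1.259 mol·L⁻¹.

1.26 mol·L⁻¹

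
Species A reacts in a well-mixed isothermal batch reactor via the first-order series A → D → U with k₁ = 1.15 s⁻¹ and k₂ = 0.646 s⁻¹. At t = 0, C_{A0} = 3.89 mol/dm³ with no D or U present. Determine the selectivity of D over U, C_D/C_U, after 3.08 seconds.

The intermediate concentration in a first-order A→B→C sequence is C_D = k₁C_{A0}(e^(−k₁t) − e^(−k₂t))/(k₂−k₁).
e^(−k₁t) = e^(−1.15×3.08) = e^(−3.542) = 0.02896; e^(−k₂t) = e^(−1.990) = 0.1367.
C_D = 1.15×3.89/(0.646−1.15) × (0.02896−0.1367) = (-8.876)×(-0.1078) = 0.9567 mol/dm³.
C_A = C_{A0}e^(−k₁t) = 0.1126 mol/dm³, so C_U = C_{A0}−C_A−C_D = 2.821 mol/dm³; C_D/C_U = 0.339.

0.339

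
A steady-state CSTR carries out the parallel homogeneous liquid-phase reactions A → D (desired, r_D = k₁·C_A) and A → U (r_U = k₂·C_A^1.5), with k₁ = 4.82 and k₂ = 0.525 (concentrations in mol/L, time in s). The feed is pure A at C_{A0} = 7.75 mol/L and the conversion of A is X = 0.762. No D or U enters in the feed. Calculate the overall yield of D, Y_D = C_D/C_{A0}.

0.664

Exit C_A = C_{A0}(1−X) = 7.75×0.238 = 1.845 mol/L.
A CSTR operates uniformly at the exit composition, giving r_D = 8.890 and r_U = 1.315 (each k·C_A^n at C_A = 1.845).
Fraction of consumed A going to D: r_D/(r_D+r_U) = 0.8711.
C_D = 0.8711·C_{A0}·X = 0.8711×7.75×0.762 = 5.14 mol/L; Y_D = C_D/C_{A0} = 0.664.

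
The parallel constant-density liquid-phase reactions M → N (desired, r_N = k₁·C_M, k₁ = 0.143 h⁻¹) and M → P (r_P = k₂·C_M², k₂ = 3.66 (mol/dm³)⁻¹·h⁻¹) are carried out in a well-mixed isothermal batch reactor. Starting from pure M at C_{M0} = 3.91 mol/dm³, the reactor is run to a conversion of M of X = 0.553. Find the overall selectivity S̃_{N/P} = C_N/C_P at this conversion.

C_M = C_{M0}(1−X) = 1.748 mol/dm³.
Along a PFR/batch, dC_N/dC_M = −r_N/(r_N+r_P) = −k₁/(k₁+k₂·C_M).
Integrating from C_{M0} to C_M: C_N = (0.143/3.66)·ln[(0.143+3.66·3.91)/(0.143+3.66·1.75)] = 0.03907·ln(14.45/6.540) = 0.03098 mol/dm³.
C_P = (C_{M0}−C_M)−C_N = 2.131 mol/dm³; S̃_{N/P} = 0.03098/2.131 = 0.0145.

0.0145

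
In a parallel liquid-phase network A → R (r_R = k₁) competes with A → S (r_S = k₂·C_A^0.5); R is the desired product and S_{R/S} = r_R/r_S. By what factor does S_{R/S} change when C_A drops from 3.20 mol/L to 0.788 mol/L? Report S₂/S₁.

S_{R/S} = (k₁/k₂)·C_A^-0.5, so S₂/S₁ = (C_{A,2}/C_{A,1})^-0.5.
= (0.788/3.20)^(-0.5) = (0.2462)^(-0.5) = 2.02.

2.02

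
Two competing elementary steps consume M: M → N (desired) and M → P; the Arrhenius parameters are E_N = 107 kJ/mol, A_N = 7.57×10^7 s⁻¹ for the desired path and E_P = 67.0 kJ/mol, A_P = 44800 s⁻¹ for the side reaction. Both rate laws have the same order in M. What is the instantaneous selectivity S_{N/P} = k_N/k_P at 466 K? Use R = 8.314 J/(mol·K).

With equal orders, S_{N/P} = k_N/k_P = (A_N/A_P)·exp[(E_P−E_N)/(RT)].
(E_P−E_N)/(RT) = (67.0−107)×10³/(8.314×466) = -40000/3874 = -10.32.
k_N/k_P = (7.57×10^7/44800)·exp(-10.32) = 1690 × 3.282×10^-5 = 0.0555.
Since E_N > E_P, raising the temperature improves selectivity toward N.

0.0555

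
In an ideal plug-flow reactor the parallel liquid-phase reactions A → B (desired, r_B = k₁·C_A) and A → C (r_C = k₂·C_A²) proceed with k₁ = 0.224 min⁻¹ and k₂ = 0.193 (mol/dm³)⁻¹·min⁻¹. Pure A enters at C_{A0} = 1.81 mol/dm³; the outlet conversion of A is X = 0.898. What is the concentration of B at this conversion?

0.919 mol/dm³

C_A = C_{A0}(1−X) = 0.1846 mol/dm³.
Along a PFR/batch, dC_B/dC_A = −r_B/(r_B+r_C) = −k₁/(k₁+k₂·C_A).
Integrating from C_{A0} to C_A: C_B = (0.224/0.193)·ln[(0.224+0.193·1.81)/(0.224+0.193·0.185)] = 1.161·ln(0.5733/0.2596) = 0.9194 mol/dm³.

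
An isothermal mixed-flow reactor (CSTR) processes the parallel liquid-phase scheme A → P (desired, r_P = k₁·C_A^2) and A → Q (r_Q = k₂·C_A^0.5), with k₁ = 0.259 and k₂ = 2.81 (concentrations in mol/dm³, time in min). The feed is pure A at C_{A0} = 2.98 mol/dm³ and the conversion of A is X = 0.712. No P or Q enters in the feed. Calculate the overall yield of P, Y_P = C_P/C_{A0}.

0.0486

Exit C_A = C_{A0}(1−X) = 2.98×0.288 = 0.8582 mol/dm³.
Rates in a CSTR are evaluated at the outlet concentration: r_P = 0.259×0.8582^2 = 0.1908, r_Q = 2.81×0.8582^0.5 = 2.603.
Fraction of consumed A going to P: r_P/(r_P+r_Q) = 0.06828.
C_P = 0.06828·C_{A0}·X = 0.06828×2.98×0.712 = 0.145 mol/dm³; Y_P = C_P/C_{A0} = 0.0486.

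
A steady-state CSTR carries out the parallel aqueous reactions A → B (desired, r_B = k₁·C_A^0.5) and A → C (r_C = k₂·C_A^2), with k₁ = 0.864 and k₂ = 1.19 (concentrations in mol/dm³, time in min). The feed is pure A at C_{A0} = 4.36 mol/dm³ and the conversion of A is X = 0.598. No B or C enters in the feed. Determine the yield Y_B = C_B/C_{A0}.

0.143

Exit C_A = C_{A0}(1−X) = 4.36×0.402 = 1.753 mol/dm³.
In a CSTR the entire volume is at exit conditions, so r_B = 0.864×1.753^0.5 = 1.144 and r_C = 1.19×1.753^2 = 3.656.
Fraction of consumed A going to B: r_B/(r_B+r_C) = 0.2383.
C_B = 0.2383·C_{A0}·X = 0.2383×4.36×0.598 = 0.621 mol/dm³; Y_B = C_B/C_{A0} = 0.143.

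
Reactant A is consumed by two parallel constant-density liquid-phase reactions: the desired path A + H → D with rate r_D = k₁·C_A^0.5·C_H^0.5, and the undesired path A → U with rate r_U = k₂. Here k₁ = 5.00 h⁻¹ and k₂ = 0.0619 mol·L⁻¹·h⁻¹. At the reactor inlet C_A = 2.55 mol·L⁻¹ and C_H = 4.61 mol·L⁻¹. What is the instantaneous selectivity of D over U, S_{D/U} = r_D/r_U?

S_{D/U} = r_D/r_U = (k₁·C_A^0.5·C_H^0.5)/(k₂) = (k₁/k₂)·C_A^0.5·C_H^0.5.
= (5.00×2.550^0.5×4.610^0.5) / (0.0619) = 17.14/0.06190 = 277.
Since the desired path is higher order in A, keeping C_A high (PFR or concentrated feed) favours D.

277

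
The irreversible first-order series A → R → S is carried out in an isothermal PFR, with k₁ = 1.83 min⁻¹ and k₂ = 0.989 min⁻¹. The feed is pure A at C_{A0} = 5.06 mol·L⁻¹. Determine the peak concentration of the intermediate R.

2.45 mol·L⁻¹

At the optimum, C_{R,max}/C_{A0} = (k₁/k₂)^[k₂/(k₂−k₁)].
= (1.83/0.989)^(0.989/(0.989−1.83)) = (1.850)^(-1.176) = 0.4850.
C_{R,max} = 0.4850×5.06 = 2.45 mol·L⁻¹.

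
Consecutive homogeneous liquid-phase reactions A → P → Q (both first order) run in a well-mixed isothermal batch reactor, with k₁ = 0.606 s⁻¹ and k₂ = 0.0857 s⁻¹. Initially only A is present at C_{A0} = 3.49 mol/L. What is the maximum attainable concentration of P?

2.53 mol/L

Evaluating C_P at t_opt = ln(k₂/k₁)/(k₂−k₁) gives C_{P,max}/C_{A0} = (k₁/k₂)^[k₂/(k₂−k₁)].
= (0.606/0.0857)^(0.0857/(0.0857−0.606)) = (7.071)^(-0.1647) = 0.7246.
C_{P,max} = 0.7246×3.49 = 2.53 mol/L.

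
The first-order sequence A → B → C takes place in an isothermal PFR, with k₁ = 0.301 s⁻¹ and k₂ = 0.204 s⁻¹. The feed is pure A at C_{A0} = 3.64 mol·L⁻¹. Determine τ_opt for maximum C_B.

The intermediate peaks when r₁ = r₂, i.e. k₁e^(−k₁τ) = k₂e^(−k₂τ), giving τ_opt = ln(k₂/k₁)/(k₂−k₁).
= ln(0.204/0.301)/(0.204−0.301) = ln(0.6777)/-0.09700 = -0.3890/-0.09700 = 4.01 s.

4.01 s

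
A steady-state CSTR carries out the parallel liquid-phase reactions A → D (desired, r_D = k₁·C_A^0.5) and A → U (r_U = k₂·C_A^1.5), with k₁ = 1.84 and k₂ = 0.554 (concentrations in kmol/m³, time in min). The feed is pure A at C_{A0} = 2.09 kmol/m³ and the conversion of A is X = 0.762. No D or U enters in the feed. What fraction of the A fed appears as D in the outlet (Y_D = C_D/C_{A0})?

0.663

Exit C_A = C_{A0}(1−X) = 2.09×0.238 = 0.4974 kmol/m³.
Rates in a CSTR are evaluated at the outlet concentration: r_D = 1.84×0.4974^0.5 = 1.298, r_U = 0.554×0.4974^1.5 = 0.1944.
Fraction of consumed A going to D: r_D/(r_D+r_U) = 0.8697.
C_D = 0.8697·C_{A0}·X = 0.8697×2.09×0.762 = 1.39 kmol/m³; Y_D = C_D/C_{A0} = 0.663.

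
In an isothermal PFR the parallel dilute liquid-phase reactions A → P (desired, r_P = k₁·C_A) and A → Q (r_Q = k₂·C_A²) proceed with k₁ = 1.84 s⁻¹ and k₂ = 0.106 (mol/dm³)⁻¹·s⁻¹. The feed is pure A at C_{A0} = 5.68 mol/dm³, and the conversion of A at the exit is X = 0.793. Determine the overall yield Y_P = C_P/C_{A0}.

C_A = C_{A0}(1−X) = 1.176 mol/dm³.
Along a PFR/batch, dC_P/dC_A = −r_P/(r_P+r_Q) = −k₁/(k₁+k₂·C_A).
Integrating from C_{A0} to C_A: C_P = (1.84/0.106)·ln[(1.84+0.106·5.68)/(1.84+0.106·1.18)] = 17.36·ln(2.442/1.965) = 3.776 mol/dm³.
Y_P = C_P/C_{A0} = 3.776/5.68 = 0.665.

0.665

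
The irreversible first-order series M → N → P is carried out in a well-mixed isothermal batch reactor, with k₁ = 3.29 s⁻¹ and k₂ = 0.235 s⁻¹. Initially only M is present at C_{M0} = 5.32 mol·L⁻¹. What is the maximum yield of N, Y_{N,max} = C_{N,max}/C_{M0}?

0.816

Evaluating C_N at t_opt = ln(k₂/k₁)/(k₂−k₁) gives C_{N,max}/C_{M0} = (k₁/k₂)^[k₂/(k₂−k₁)].
= (3.29/0.235)^(0.235/(0.235−3.29)) = (14.00)^(-0.07692) = 0.8163.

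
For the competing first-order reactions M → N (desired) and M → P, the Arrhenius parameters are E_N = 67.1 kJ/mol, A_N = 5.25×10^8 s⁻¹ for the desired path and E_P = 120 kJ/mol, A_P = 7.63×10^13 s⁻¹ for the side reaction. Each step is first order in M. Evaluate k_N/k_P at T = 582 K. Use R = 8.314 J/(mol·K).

k_N/k_P = (A_N/A_P)·exp[−(E_N−E_P)/(RT)] = (A_N/A_P)·exp[(E_P−E_N)/(RT)].
(E_P−E_N)/(RT) = (120−67.1)×10³/(8.314×582) = 52900/4839 = 10.93.
k_N/k_P = (5.25×10^8/7.63×10^13)·exp(10.93) = 6.881×10^-6 × 55971 = 0.385.

0.385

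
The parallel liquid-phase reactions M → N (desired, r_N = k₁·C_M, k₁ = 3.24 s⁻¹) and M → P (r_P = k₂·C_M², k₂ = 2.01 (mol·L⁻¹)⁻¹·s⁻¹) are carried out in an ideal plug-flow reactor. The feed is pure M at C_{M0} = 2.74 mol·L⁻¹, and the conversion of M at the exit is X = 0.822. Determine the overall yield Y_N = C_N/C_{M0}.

0.429

C_M = C_{M0}(1−X) = 0.4877 mol·L⁻¹.
Along a PFR/batch, dC_N/dC_M = −r_N/(r_N+r_P) = −k₁/(k₁+k₂·C_M).
Integrating from C_{M0} to C_M: C_N = (3.24/2.01)·ln[(3.24+2.01·2.74)/(3.24+2.01·0.488)] = 1.612·ln(8.747/4.220) = 1.175 mol·L⁻¹.
Y_N = C_N/C_{M0} = 1.175/2.74 = 0.429.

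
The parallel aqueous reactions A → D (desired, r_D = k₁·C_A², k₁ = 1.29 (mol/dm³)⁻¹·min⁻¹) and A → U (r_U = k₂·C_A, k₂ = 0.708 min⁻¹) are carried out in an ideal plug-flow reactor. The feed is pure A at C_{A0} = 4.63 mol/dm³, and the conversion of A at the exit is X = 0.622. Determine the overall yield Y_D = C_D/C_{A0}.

0.526

C_A = C_{A0}(1−X) = 1.750 mol/dm³.
Along a PFR/batch, dC_U/dC_A = −r_U/(r_D+r_U) = −k₂/(k₂+k₁·C_A).
Integrating from C_{A0} to C_A: C_U = (0.708/1.29)·ln[(0.708+1.29·4.63)/(0.708+1.29·1.75)] = 0.5488·ln(6.681/2.966) = 0.4457 mol/dm³.
Then C_D = (C_{A0}−C_A) − C_U = 2.880 − 0.4457 = 2.434 mol/dm³.
Y_D = C_D/C_{A0} = 2.434/4.63 = 0.526.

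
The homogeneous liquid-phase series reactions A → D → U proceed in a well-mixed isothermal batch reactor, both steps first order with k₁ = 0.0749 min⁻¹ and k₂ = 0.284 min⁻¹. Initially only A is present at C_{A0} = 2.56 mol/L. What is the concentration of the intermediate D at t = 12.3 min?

The intermediate concentration in a first-order A→B→C sequence is C_D = k₁C_{A0}(e^(−k₁t) − e^(−k₂t))/(k₂−k₁).
e^(−k₁t) = e^(−0.0749×12.3) = e^(−0.9213) = 0.3980; e^(−k₂t) = e^(−3.493) = 0.03040.
C_D = 0.0749×2.56/(0.284−0.0749) × (0.3980−0.03040) = 0.9170×0.3676 = 0.3371 mol/L.

0.337 mol/L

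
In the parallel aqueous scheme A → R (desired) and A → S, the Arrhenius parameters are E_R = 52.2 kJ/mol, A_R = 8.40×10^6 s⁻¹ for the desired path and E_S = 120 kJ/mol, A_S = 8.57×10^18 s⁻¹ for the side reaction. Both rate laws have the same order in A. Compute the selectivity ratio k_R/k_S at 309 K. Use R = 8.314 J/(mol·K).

Since both paths have the same order in A, the concentration cancels and S_{R/S} = k_R/k_S = (A_R/A_S)·exp[(E_S−E_R)/(RT)].
(E_S−E_R)/(RT) = (120−52.2)×10³/(8.314×309) = 67800/2569 = 26.39.
k_R/k_S = (8.40×10^6/8.57×10^18)·exp(26.39) = 9.802×10^-13 × 2.895×10^11 = 0.284.

0.284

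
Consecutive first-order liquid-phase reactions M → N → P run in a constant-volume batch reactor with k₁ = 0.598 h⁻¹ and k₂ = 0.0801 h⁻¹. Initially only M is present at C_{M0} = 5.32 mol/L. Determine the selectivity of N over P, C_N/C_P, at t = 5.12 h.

The intermediate concentration in a first-order A→B→C sequence is C_N = k₁C_{M0}(e^(−k₁t) − e^(−k₂t))/(k₂−k₁).
e^(−k₁t) = e^(−0.598×5.12) = e^(−3.062) = 0.04681; e^(−k₂t) = e^(−0.4101) = 0.6636.
C_N = 0.598×5.32/(0.0801−0.598) × (0.04681−0.6636) = (-6.143)×(-0.6168) = 3.789 mol/L.
C_M = C_{M0}e^(−k₁t) = 0.2490 mol/L, so C_P = C_{M0}−C_M−C_N = 1.282 mol/L; C_N/C_P = 2.95.

2.95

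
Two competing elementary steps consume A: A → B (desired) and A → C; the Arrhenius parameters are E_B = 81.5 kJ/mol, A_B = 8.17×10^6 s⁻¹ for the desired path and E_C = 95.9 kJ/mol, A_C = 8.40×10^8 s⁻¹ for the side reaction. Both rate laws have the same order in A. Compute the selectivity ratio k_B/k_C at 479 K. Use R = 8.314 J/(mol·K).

0.362

Since both paths have the same order in A, the concentration cancels and S_{B/C} = k_B/k_C = (A_B/A_C)·exp[(E_C−E_B)/(RT)].
(E_C−E_B)/(RT) = (95.9−81.5)×10³/(8.314×479) = 14400/3982 = 3.616.
k_B/k_C = (8.17×10^6/8.40×10^8)·exp(3.616) = 0.009726 × 37.18 = 0.362.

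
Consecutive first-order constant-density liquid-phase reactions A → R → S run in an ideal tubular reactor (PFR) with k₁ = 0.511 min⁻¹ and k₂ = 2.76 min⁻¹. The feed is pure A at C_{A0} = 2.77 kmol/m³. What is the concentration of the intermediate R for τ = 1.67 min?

Solving the coupled first-order balances gives C_R(τ) = [k₁/(k₂−k₁)]·C_{A0}·(e^(−k₁τ) − e^(−k₂τ)).
e^(−k₁τ) = e^(−0.511×1.67) = e^(−0.8534) = 0.4260; e^(−k₂τ) = e^(−4.609) = 0.009960.
C_R = 0.511×2.77/(2.76−0.511) × (0.4260−0.009960) = 0.6294×0.4160 = 0.2618 kmol/m³.

0.262 kmol/m³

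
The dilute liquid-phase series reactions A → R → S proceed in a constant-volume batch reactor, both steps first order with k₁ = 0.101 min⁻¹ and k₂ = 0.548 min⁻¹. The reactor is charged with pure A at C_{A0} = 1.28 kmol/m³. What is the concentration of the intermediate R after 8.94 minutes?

For first-order series with pure A initially, C_R(t) = k₁C_{A0}/(k₂−k₁)·(e^(−k₁t) − e^(−k₂t)).
e^(−k₁t) = e^(−0.101×8.94) = e^(−0.9029) = 0.4054; e^(−k₂t) = e^(−4.899) = 0.007453.
C_R = 0.101×1.28/(0.548−0.101) × (0.4054−0.007453) = 0.2892×0.3979 = 0.1151 kmol/m³.

0.115 kmol/m³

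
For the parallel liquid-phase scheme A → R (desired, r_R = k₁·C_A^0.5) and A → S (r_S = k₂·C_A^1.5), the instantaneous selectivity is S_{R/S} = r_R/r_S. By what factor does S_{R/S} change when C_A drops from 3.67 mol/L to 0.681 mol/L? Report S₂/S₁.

S_{R/S} = (k₁/k₂)·C_A⁻¹, so S₂/S₁ = (C_{A,2}/C_{A,1})⁻¹.
= 3.67/0.681 = 5.39.

5.39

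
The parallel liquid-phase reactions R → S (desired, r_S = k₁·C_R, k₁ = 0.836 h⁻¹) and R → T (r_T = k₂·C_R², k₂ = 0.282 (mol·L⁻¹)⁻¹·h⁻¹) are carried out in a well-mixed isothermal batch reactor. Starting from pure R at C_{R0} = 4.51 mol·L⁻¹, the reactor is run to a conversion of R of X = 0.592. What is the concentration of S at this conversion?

C_R = C_{R0}(1−X) = 1.840 mol·L⁻¹.
Along a PFR/batch, dC_S/dC_R = −r_S/(r_S+r_T) = −k₁/(k₁+k₂·C_R).
Integrating from C_{R0} to C_R: C_S = (0.836/0.282)·ln[(0.836+0.282·4.51)/(0.836+0.282·1.84)] = 2.965·ln(2.108/1.355) = 1.310 mol·L⁻¹.

1.31 mol·L⁻¹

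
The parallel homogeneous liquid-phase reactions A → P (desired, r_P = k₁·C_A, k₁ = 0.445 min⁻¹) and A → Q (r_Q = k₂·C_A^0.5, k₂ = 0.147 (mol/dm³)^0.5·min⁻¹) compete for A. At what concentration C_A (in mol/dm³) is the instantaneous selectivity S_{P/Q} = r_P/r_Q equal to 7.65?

6.39 mol/dm³

S_{P/Q} = (k₁/k₂)·C_A^0.5 ⇒ C_A = (S·k₂/k₁)^(2).
= (7.65×0.147/0.445)^(2) = (2.527)^(2) = 6.39 mol/dm³.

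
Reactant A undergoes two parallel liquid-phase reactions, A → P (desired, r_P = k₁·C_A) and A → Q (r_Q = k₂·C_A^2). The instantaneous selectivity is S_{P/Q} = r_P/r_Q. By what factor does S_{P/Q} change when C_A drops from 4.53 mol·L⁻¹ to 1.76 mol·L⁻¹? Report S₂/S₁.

S_{P/Q} = (k₁/k₂)·C_A⁻¹, so S₂/S₁ = (C_{A,2}/C_{A,1})⁻¹.
= 4.53/1.76 = 2.57.

2.57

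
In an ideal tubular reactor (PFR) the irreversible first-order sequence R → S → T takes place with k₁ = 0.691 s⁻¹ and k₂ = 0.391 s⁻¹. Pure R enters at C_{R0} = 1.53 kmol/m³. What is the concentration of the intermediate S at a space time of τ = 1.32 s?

0.688 kmol/m³

The intermediate concentration in a first-order A→B→C sequence is C_S = k₁C_{R0}(e^(−k₁τ) − e^(−k₂τ))/(k₂−k₁).
e^(−k₁τ) = e^(−0.691×1.32) = e^(−0.9121) = 0.4017; e^(−k₂τ) = e^(−0.5161) = 0.5968.
C_S = 0.691×1.53/(0.391−0.691) × (0.4017−0.5968) = (-3.524)×(-0.1952) = 0.6878 kmol/m³.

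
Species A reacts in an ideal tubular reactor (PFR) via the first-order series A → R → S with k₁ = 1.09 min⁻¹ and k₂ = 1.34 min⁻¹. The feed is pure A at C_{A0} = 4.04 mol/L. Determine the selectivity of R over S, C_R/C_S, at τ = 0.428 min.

The intermediate concentration in a first-order A→B→C sequence is C_R = k₁C_{A0}(e^(−k₁τ) − e^(−k₂τ))/(k₂−k₁).
e^(−k₁τ) = e^(−1.09×0.428) = e^(−0.4665) = 0.6272; e^(−k₂τ) = e^(−0.5735) = 0.5635.
C_R = 1.09×4.04/(1.34−1.09) × (0.6272−0.5635) = 17.61×0.06364 = 1.121 mol/L.
C_A = C_{A0}e^(−k₁τ) = 2.534 mol/L, so C_S = C_{A0}−C_A−C_R = 0.3852 mol/L; C_R/C_S = 2.91.

2.91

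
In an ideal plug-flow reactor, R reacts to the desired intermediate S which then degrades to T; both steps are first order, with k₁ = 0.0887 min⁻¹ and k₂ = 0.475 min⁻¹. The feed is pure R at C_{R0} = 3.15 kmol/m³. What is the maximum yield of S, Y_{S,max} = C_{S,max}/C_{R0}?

0.127

Evaluating C_S at τ_opt = ln(k₂/k₁)/(k₂−k₁) gives C_{S,max}/C_{R0} = (k₁/k₂)^[k₂/(k₂−k₁)].
= (0.0887/0.475)^(0.475/(0.475−0.0887)) = (0.1867)^(1.230) = 0.1270.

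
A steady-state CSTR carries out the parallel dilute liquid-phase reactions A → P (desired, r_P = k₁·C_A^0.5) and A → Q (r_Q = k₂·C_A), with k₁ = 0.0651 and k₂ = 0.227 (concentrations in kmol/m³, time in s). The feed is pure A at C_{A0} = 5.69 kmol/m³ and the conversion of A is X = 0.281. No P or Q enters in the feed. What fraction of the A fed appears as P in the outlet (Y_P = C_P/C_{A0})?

Exit C_A = C_{A0}(1−X) = 5.69×0.719 = 4.091 kmol/m³.
Rates in a CSTR are evaluated at the outlet concentration: r_P = 0.0651×4.091^0.5 = 0.1317, r_Q = 0.227×4.091 = 0.9287.
Fraction of consumed A going to P: r_P/(r_P+r_Q) = 0.1242.
C_P = 0.1242·C_{A0}·X = 0.1242×5.69×0.281 = 0.199 kmol/m³; Y_P = C_P/C_{A0} = 0.0349.

0.0349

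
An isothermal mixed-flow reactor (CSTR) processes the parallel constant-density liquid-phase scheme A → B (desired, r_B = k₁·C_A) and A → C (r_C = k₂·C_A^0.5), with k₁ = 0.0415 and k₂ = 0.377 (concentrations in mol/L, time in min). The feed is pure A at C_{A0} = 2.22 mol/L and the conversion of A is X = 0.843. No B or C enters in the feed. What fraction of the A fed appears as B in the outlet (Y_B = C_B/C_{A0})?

0.0514

Exit C_A = C_{A0}(1−X) = 2.22×0.157 = 0.3485 mol/L.
A CSTR operates uniformly at the exit composition, giving r_B = 0.01446 and r_C = 0.2226 (each k·C_A^n at C_A = 0.3485).
Fraction of consumed A going to B: r_B/(r_B+r_C) = 0.06102.
C_B = 0.06102·C_{A0}·X = 0.06102×2.22×0.843 = 0.114 mol/L; Y_B = C_B/C_{A0} = 0.0514.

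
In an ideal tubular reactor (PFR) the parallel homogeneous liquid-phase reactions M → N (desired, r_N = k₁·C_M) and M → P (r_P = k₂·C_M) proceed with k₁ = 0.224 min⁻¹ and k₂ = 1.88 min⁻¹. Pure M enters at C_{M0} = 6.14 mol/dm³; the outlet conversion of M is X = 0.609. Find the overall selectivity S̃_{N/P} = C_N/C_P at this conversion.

C_M = C_{M0}(1−X) = 2.401 mol/dm³.
Both paths are first order in M, so the instantaneous fraction to N is constant: dC_N/d(−C_M) = k₁/(k₁+k₂) = 0.1065.
C_N = 0.1065·(C_{M0}−C_M) = 0.1065×3.739 = 0.398 mol/dm³.
C_P = (C_{M0}−C_M)−C_N = 3.341 mol/dm³; S̃_{N/P} = 0.3981/3.341 = 0.119.

0.119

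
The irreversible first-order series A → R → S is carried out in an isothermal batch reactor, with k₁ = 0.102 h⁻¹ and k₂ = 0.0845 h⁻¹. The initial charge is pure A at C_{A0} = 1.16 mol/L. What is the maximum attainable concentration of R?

For a first-order series the maximum intermediate yield is C_{R,max}/C_{A0} = (k₁/k₂)^[k₂/(k₂−k₁)].
= (0.102/0.0845)^(0.0845/(0.0845−0.102)) = (1.207)^(-4.829) = 0.4030.
C_{R,max} = 0.4030×1.16 = 0.467 mol/L.

0.467 mol/L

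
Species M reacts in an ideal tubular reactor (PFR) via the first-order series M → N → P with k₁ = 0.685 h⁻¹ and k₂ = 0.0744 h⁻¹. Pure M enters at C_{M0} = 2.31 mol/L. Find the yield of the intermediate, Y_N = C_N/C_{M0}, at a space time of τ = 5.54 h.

For first-order series with pure M initially, C_N(τ) = k₁C_{M0}/(k₂−k₁)·(e^(−k₁τ) − e^(−k₂τ)).
e^(−k₁τ) = e^(−0.685×5.54) = e^(−3.795) = 0.02249; e^(−k₂τ) = e^(−0.4122) = 0.6622.
C_N = 0.685×2.31/(0.0744−0.685) × (0.02249−0.6622) = (-2.591)×(-0.6397) = 1.658 mol/L.
Y_N = C_N/C_{M0} = 1.658/2.31 = 0.718.

0.718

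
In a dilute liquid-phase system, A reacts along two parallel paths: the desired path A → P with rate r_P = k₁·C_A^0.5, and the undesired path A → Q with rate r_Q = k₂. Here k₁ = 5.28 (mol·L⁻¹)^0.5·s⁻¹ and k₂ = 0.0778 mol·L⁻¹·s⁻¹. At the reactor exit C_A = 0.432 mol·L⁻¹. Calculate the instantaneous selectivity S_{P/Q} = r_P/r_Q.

S_{P/Q} = r_P/r_Q = (k₁·C_A^0.5)/(k₂) = (k₁/k₂)·C_A^0.5.
= (5.28×0.4320^0.5) / (0.0778) = 3.470/0.07780 = 44.6.
Since the desired path is higher order in A, keeping C_A high (PFR or concentrated feed) favours P.

44.6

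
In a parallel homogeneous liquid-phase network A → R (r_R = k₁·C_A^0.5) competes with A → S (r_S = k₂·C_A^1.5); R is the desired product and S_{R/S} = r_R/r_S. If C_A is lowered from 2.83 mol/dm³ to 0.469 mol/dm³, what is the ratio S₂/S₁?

6.03

S_{R/S} = (k₁/k₂)·C_A⁻¹, so S₂/S₁ = (C_{A,2}/C_{A,1})⁻¹.
= 2.83/0.469 = 6.03.
Selectivity toward R rises as C_A falls — low-concentration operation is favoured.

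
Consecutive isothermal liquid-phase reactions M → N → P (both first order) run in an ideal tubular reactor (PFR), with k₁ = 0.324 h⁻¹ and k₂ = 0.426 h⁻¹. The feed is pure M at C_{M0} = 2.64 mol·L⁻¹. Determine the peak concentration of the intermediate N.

0.842 mol·L⁻¹

Evaluating C_N at τ_opt = ln(k₂/k₁)/(k₂−k₁) gives C_{N,max}/C_{M0} = (k₁/k₂)^[k₂/(k₂−k₁)].
= (0.324/0.426)^(0.426/(0.426−0.324)) = (0.7606)^(4.176) = 0.3188.
C_{N,max} = 0.3188×2.64 = 0.842 mol·L⁻¹.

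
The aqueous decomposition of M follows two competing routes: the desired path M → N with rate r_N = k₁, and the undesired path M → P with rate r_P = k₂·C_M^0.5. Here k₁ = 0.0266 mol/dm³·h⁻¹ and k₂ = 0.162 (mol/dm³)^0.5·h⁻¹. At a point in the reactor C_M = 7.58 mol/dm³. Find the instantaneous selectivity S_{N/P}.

0.0596

S_{N/P} = r_N/r_P = (k₁)/(k₂·C_M^0.5) = (k₁/k₂)·C_M^-0.5.
= (0.0266) / (0.162×7.580^0.5) = 0.02660/0.4460 = 0.0596.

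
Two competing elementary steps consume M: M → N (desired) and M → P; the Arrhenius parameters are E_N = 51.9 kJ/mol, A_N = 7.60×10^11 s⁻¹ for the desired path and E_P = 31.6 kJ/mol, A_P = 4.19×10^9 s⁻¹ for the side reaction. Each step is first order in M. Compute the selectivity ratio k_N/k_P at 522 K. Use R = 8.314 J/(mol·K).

1.69

k_N/k_P = (A_N/A_P)·exp[−(E_N−E_P)/(RT)] = (A_N/A_P)·exp[(E_P−E_N)/(RT)].
(E_P−E_N)/(RT) = (31.6−51.9)×10³/(8.314×522) = -20300/4340 = -4.678.
k_N/k_P = (7.60×10^11/4.19×10^9)·exp(-4.678) = 181.4 × 0.009302 = 1.69.
Since E_N > E_P, raising the temperature improves selectivity toward N.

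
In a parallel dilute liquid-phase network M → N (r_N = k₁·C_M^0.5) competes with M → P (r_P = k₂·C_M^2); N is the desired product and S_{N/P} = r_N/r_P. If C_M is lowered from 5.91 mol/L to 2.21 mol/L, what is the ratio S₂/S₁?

S_{N/P} = (k₁/k₂)·C_M^-1.5, so S₂/S₁ = (C_{M,2}/C_{M,1})^-1.5.
= (2.21/5.91)^(-1.5) = (0.3739)^(-1.5) = 4.37.

4.37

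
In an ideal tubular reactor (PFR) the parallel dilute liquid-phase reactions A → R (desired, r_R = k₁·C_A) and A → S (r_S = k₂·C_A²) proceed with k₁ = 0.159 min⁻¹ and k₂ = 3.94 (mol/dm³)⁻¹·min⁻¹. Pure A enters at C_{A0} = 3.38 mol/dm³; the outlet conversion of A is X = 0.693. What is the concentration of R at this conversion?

C_A = C_{A0}(1−X) = 1.038 mol/dm³.
Along a PFR/batch, dC_R/dC_A = −r_R/(r_R+r_S) = −k₁/(k₁+k₂·C_A).
Integrating from C_{A0} to C_A: C_R = (0.159/3.94)·ln[(0.159+3.94·3.38)/(0.159+3.94·1.04)] = 0.04036·ln(13.48/4.247) = 0.04660 mol/dm³.

0.0466 mol/dm³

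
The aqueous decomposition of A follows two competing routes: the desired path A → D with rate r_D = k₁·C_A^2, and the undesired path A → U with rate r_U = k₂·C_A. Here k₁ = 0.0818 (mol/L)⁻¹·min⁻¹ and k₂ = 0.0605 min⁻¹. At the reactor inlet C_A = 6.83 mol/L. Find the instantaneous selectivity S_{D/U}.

9.23

S_{D/U} = r_D/r_U = (k₁·C_A^2)/(k₂·C_A) = (k₁/k₂)·C_A.
= (0.0818×6.830^2) / (0.0605×6.830) = 3.816/0.4132 = 9.23.
Since the desired path is higher order in A, keeping C_A high (PFR or concentrated feed) favours D.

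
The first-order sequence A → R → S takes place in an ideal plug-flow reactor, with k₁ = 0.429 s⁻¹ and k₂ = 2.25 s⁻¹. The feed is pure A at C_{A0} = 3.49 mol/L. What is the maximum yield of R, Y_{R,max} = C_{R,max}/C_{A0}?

0.129

Evaluating C_R at τ_opt = ln(k₂/k₁)/(k₂−k₁) gives C_{R,max}/C_{A0} = (k₁/k₂)^[k₂/(k₂−k₁)].
= (0.429/2.25)^(2.25/(2.25−0.429)) = (0.1907)^(1.236) = 0.1290.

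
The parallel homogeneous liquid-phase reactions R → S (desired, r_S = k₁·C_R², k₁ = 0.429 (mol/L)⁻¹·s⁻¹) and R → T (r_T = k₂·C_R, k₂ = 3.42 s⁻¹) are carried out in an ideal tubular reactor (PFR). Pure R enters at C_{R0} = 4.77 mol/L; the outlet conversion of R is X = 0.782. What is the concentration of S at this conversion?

0.969 mol/L

C_R = C_{R0}(1−X) = 1.040 mol/L.
Along a PFR/batch, dC_T/dC_R = −r_T/(r_S+r_T) = −k₂/(k₂+k₁·C_R).
Integrating from C_{R0} to C_R: C_T = (3.42/0.429)·ln[(3.42+0.429·4.77)/(3.42+0.429·1.04)] = 7.972·ln(5.466/3.866) = 2.761 mol/L.
Then C_S = (C_{R0}−C_R) − C_T = 3.730 − 2.761 = 0.9689 mol/L.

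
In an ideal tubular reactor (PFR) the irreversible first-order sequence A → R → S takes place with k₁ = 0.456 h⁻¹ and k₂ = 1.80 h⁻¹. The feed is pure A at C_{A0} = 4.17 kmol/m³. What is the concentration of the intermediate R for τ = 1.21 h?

For first-order series with pure A initially, C_R(τ) = k₁C_{A0}/(k₂−k₁)·(e^(−k₁τ) − e^(−k₂τ)).
e^(−k₁τ) = e^(−0.456×1.21) = e^(−0.5518) = 0.5759; e^(−k₂τ) = e^(−2.178) = 0.1133.
C_R = 0.456×4.17/(1.80−0.456) × (0.5759−0.1133) = 1.415×0.4627 = 0.6546 kmol/m³.

0.655 kmol/m³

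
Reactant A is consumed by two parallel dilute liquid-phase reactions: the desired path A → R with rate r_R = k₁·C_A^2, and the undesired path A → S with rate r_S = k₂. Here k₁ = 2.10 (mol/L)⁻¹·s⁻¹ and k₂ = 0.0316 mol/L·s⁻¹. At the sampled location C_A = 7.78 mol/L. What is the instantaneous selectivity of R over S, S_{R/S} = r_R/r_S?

4022

S_{R/S} = r_R/r_S = (k₁·C_A^2)/(k₂) = (k₁/k₂)·C_A^2.
= (2.10×7.780^2) / (0.0316) = 127.1/0.03160 = 4022.
Since the desired path is higher order in A, keeping C_A high (PFR or concentrated feed) favours R.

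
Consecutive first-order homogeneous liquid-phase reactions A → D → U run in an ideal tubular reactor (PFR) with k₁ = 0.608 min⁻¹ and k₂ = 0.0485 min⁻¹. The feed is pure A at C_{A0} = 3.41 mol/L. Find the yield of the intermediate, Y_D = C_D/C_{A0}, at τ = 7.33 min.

For first-order series with pure A initially, C_D(τ) = k₁C_{A0}/(k₂−k₁)·(e^(−k₁τ) − e^(−k₂τ)).
e^(−k₁τ) = e^(−0.608×7.33) = e^(−4.457) = 0.01160; e^(−k₂τ) = e^(−0.3555) = 0.7008.
C_D = 0.608×3.41/(0.0485−0.608) × (0.01160−0.7008) = (-3.706)×(-0.6892) = 2.554 mol/L.
Y_D = C_D/C_{A0} = 2.554/3.41 = 0.749.

0.749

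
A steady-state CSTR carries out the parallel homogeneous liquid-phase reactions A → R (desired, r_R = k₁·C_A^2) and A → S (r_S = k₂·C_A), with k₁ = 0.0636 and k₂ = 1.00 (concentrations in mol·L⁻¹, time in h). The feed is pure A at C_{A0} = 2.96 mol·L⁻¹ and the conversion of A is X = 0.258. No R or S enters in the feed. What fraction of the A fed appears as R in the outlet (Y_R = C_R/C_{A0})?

0.0316

Exit C_A = C_{A0}(1−X) = 2.96×0.742 = 2.196 mol·L⁻¹.
A CSTR operates uniformly at the exit composition, giving r_R = 0.3068 and r_S = 2.196 (each k·C_A^n at C_A = 2.196).
Fraction of consumed A going to R: r_R/(r_R+r_S) = 0.1226.
C_R = 0.1226·C_{A0}·X = 0.1226×2.96×0.258 = 0.0936 mol·L⁻¹; Y_R = C_R/C_{A0} = 0.0316.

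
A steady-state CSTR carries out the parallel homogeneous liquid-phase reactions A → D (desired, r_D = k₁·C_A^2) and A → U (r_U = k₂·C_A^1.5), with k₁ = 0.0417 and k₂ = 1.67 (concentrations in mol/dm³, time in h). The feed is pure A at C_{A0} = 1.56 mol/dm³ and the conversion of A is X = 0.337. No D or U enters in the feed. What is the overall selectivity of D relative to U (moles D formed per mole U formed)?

Exit C_A = C_{A0}(1−X) = 1.56×0.663 = 1.034 mol/dm³.
Rates in a CSTR are evaluated at the outlet concentration: r_D = 0.0417×1.034^2 = 0.04461, r_U = 1.67×1.034^1.5 = 1.757.
Overall selectivity = C_D/C_U = r_Dτ/(r_Uτ) = r_D/r_U = 0.0254.

0.0254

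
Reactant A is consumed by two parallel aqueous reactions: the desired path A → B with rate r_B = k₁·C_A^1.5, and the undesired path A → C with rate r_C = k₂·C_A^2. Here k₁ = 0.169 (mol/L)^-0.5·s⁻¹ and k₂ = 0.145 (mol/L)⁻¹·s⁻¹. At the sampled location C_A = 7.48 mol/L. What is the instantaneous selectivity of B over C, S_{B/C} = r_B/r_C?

0.426

S_{B/C} = r_B/r_C = (k₁·C_A^1.5)/(k₂·C_A^2) = (k₁/k₂)·C_A^-0.5.
= (0.169×7.480^1.5) / (0.145×7.480^2) = 3.457/8.113 = 0.426.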